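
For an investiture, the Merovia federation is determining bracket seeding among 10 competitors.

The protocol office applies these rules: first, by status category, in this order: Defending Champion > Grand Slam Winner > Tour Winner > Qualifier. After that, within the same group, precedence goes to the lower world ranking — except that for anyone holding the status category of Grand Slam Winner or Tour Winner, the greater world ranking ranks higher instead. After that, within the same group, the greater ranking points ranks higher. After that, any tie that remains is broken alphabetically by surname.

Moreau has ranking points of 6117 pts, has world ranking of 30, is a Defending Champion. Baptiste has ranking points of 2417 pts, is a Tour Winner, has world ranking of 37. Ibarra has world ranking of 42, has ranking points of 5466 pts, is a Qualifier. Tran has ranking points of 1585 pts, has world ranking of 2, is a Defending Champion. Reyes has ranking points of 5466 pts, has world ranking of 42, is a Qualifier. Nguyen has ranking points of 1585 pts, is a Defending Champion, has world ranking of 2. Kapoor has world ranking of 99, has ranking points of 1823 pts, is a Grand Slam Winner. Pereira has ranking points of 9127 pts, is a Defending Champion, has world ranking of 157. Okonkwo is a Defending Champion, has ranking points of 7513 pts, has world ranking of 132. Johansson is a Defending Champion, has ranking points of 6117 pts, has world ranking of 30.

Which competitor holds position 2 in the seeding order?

By status category: Nguyen, Tran, Johansson, Moreau, Okonkwo and Pereira (Defending Champion); then Kapoor (Grand Slam Winner); then Baptiste (Tour Winner); then Ibarra and Reyes (Qualifier).
Among Nguyen, Tran, Johansson, Moreau, Okonkwo and Pereira, by world ranking (lower first): Nguyen and Tran (2) before Johansson and Moreau (30) before Okonkwo (132) before Pereira (157).
Nguyen and Tran both have ranking points 1585 pts, so the next rule applies.
Among Nguyen and Tran, alphabetically by surname: Nguyen before Tran.
Johansson and Moreau both have ranking points 6117 pts, so the next rule applies.
Among Johansson and Moreau, alphabetically by surname: Johansson before Moreau.
Ibarra and Reyes both have world ranking 42, so the next rule applies.
Ibarra and Reyes both have ranking points 5466 pts, so the next rule applies.
Among Ibarra and Reyes, alphabetically by surname: Ibarra before Reyes.
Order: Nguyen, Tran, Johansson, Moreau, Okonkwo, Pereira, Kapoor, Baptiste, Ibarra, Reyes.

Tran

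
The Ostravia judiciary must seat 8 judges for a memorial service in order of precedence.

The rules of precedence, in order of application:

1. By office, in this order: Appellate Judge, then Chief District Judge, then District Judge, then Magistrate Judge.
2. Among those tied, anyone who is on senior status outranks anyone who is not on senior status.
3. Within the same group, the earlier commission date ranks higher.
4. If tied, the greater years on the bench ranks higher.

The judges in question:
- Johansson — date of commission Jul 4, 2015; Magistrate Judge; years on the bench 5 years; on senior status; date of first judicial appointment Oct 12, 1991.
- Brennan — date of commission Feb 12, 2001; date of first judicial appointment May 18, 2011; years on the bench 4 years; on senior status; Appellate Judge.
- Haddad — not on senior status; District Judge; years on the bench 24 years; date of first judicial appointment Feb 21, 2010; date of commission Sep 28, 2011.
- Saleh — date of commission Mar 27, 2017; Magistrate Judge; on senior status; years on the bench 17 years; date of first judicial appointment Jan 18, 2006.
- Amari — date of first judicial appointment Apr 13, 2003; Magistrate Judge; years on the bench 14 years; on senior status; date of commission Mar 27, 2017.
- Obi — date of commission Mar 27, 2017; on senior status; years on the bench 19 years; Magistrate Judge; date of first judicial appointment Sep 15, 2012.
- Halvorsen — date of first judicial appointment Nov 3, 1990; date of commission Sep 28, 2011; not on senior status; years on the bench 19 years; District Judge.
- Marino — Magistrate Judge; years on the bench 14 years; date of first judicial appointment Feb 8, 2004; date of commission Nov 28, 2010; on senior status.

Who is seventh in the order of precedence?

Saleh

By office: Brennan (Appellate Judge); then Haddad and Halvorsen (District Judge); then Marino, Johansson, Obi, Saleh and Amari (Magistrate Judge).
Haddad and Halvorsen are each not on senior status, so the next rule applies.
Haddad and Halvorsen both have date of commission Sep 28, 2011, so the next rule applies.
Among Haddad and Halvorsen, by years on the bench (higher first): Haddad (24 years) before Halvorsen (19 years).
Marino, Johansson, Obi, Saleh and Amari are each on senior status, so the next rule applies.
Among Marino, Johansson, Obi, Saleh and Amari, by date of commission (earlier first): Marino (Nov 28, 2010) before Johansson (Jul 4, 2015) before Obi, Saleh and Amari (Mar 27, 2017).
Among Obi, Saleh and Amari, by years on the bench (higher first): Obi (19 years) before Saleh (17 years) before Amari (14 years).
Order: Brennan, Haddad, Halvorsen, Marino, Johansson, Obi, Saleh, Amari.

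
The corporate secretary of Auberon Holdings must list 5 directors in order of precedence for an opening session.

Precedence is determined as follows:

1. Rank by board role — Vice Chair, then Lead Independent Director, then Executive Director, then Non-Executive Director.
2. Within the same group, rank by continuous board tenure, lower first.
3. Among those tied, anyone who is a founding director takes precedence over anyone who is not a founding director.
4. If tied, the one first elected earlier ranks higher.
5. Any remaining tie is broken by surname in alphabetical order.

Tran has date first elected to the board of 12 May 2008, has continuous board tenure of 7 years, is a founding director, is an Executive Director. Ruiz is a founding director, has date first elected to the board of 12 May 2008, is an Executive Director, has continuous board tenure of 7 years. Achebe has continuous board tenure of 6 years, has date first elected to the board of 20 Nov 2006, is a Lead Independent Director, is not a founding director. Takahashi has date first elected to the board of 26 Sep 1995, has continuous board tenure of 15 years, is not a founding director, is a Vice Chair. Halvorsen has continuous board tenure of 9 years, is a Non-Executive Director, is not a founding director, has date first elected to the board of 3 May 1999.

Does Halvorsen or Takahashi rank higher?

Takahashi

By board role: Takahashi (Vice Chair); then Achebe (Lead Independent Director); then Ruiz and Tran (Executive Director); then Halvorsen (Non-Executive Director).
Ruiz and Tran both have continuous board tenure 7 years, so the next rule applies.
Ruiz and Tran are each a founding director, so the next rule applies.
Ruiz and Tran both have date first elected to the board 12 May 2008, so the next rule applies.
Among Ruiz and Tran, alphabetically by surname: Ruiz before Tran.
So Takahashi takes precedence.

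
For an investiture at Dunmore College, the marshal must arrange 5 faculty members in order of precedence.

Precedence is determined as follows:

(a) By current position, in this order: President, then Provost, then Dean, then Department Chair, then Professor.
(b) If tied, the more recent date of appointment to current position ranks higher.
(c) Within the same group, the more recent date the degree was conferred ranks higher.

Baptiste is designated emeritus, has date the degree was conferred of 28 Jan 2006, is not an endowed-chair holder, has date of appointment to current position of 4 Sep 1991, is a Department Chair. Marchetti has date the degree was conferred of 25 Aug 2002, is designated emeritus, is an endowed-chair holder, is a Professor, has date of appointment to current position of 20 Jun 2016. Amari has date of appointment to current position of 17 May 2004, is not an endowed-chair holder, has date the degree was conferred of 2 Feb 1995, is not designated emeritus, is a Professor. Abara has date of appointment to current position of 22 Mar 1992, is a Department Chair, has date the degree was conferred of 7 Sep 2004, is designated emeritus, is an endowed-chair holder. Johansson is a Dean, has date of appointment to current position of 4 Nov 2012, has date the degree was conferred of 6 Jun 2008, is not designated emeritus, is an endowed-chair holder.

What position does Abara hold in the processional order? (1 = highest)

2

By current position: Johansson (Dean); then Abara and Baptiste (Department Chair); then Marchetti and Amari (Professor).
Among Abara and Baptiste, by date of appointment to current position (later first): Abara (22 Mar 1992) before Baptiste (4 Sep 1991).
Among Marchetti and Amari, by date of appointment to current position (later first): Marchetti (20 Jun 2016) before Amari (17 May 2004).
Order: Johansson, Abara, Baptiste, Marchetti, Amari. So position 2.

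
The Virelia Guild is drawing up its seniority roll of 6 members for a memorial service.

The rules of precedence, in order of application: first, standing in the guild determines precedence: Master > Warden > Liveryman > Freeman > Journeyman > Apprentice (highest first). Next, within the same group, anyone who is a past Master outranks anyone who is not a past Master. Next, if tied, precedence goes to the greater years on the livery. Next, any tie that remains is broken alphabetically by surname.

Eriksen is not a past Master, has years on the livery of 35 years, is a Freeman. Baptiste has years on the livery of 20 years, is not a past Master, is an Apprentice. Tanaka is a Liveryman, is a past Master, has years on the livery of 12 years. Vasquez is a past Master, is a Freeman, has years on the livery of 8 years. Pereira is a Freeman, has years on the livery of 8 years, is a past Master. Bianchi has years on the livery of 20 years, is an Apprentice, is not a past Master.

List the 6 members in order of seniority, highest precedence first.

By standing in the guild: Tanaka (Liveryman); then Pereira, Vasquez and Eriksen (Freeman); then Baptiste and Bianchi (Apprentice).
Among Pereira, Vasquez and Eriksen, a past Master before not a past Master: Pereira and Vasquez (a past Master) before Eriksen (not a past Master).
Pereira and Vasquez both have years on the livery 8 years, so the next rule applies.
Among Pereira and Vasquez, alphabetically by surname: Pereira before Vasquez.
Baptiste and Bianchi are each not a past Master, so the next rule applies.
Baptiste and Bianchi both have years on the livery 20 years, so the next rule applies.
Among Baptiste and Bianchi, alphabetically by surname: Baptiste before Bianchi.
Full order: Tanaka, Pereira, Vasquez, Eriksen, Baptiste, Bianchi.

Tanaka, Pereira, Vasquez, Eriksen, Baptiste, Bianchi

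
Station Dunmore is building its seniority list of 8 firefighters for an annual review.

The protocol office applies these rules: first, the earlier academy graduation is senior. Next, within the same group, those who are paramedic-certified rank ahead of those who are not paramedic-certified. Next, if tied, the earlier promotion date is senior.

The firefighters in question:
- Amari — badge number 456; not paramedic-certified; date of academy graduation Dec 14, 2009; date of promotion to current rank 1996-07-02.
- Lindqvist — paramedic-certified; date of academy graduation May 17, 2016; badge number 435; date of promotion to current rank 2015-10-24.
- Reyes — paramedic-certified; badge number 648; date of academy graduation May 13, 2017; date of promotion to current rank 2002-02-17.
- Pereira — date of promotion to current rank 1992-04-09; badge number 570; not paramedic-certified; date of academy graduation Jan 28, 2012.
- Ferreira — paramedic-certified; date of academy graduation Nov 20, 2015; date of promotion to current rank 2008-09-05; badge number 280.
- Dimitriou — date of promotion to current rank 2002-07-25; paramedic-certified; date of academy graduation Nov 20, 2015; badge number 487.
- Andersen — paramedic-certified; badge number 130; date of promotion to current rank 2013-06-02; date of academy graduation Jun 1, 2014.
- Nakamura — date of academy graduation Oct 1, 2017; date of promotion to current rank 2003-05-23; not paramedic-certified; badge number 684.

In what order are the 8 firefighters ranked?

Amari, Pereira, Andersen, Dimitriou, Ferreira, Lindqvist, Reyes, Nakamura

By date of academy graduation (earlier first): Amari (Dec 14, 2009); then Pereira (Jan 28, 2012); then Andersen (Jun 1, 2014); then Dimitriou and Ferreira (both Nov 20, 2015); then Lindqvist (May 17, 2016); then Reyes (May 13, 2017); then Nakamura (Oct 1, 2017).
Dimitriou and Ferreira are each paramedic-certified, so the next rule applies.
Among Dimitriou and Ferreira, by date of promotion to current rank (earlier first): Dimitriou (2002-07-25) before Ferreira (2008-09-05).
Full order: Amari, Pereira, Andersen, Dimitriou, Ferreira, Lindqvist, Reyes, Nakamura.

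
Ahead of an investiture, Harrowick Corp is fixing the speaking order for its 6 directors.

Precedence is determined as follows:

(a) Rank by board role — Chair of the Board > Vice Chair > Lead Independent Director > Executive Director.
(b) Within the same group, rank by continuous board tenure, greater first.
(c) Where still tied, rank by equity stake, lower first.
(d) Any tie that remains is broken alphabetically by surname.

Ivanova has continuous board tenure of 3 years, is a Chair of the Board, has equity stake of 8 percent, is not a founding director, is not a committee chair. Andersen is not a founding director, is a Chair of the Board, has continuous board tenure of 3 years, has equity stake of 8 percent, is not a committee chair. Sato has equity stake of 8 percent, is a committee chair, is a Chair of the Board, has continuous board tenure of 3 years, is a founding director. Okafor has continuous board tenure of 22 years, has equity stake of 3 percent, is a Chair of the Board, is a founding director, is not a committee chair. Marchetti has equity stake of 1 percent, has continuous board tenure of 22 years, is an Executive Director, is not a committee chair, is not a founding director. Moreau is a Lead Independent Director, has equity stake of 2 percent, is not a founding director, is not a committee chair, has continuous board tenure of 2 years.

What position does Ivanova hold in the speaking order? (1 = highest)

3

By board role: Okafor, Andersen, Ivanova and Sato (Chair of the Board); then Moreau (Lead Independent Director); then Marchetti (Executive Director).
Among Okafor, Andersen, Ivanova and Sato, by continuous board tenure (higher first): Okafor (22 years) before Andersen, Ivanova and Sato (3 years).
Andersen, Ivanova and Sato all have equity stake 8 percent, so the next rule applies.
Among Andersen, Ivanova and Sato, alphabetically by surname: Andersen before Ivanova before Sato.
Order: Okafor, Andersen, Ivanova, Sato, Moreau, Marchetti. So position 3.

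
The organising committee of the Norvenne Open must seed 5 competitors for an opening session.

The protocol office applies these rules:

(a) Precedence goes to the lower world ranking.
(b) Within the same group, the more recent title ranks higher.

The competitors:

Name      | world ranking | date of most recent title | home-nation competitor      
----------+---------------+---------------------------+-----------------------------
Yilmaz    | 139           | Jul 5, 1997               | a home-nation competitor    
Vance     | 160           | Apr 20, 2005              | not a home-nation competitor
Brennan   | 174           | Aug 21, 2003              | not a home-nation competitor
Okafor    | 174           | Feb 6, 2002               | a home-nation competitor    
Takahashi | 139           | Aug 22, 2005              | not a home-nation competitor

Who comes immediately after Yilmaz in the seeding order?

Vance

By world ranking (lower first): Takahashi and Yilmaz (both 139); then Vance (160); then Brennan and Okafor (both 174).
Among Takahashi and Yilmaz, by date of most recent title (later first): Takahashi (Aug 22, 2005) before Yilmaz (Jul 5, 1997).
Among Brennan and Okafor, by date of most recent title (later first): Brennan (Aug 21, 2003) before Okafor (Feb 6, 2002).
Order: Takahashi, Yilmaz, Vance, Brennan, Okafor.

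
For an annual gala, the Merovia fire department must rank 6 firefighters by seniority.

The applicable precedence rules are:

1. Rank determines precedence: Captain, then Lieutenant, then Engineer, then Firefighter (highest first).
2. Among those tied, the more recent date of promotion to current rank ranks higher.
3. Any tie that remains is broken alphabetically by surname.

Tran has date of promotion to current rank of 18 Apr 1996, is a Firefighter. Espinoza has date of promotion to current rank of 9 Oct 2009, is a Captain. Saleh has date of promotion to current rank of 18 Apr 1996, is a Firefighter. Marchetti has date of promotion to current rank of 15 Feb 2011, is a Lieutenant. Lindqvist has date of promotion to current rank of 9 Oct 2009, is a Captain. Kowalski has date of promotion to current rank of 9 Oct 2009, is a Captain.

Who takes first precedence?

Espinoza

By rank: Espinoza, Kowalski and Lindqvist (Captain); then Marchetti (Lieutenant); then Saleh and Tran (Firefighter).
Espinoza, Kowalski and Lindqvist all have date of promotion to current rank 9 Oct 2009, so the next rule applies.
Among Espinoza, Kowalski and Lindqvist, alphabetically by surname: Espinoza before Kowalski before Lindqvist.
Saleh and Tran both have date of promotion to current rank 18 Apr 1996, so the next rule applies.
Among Saleh and Tran, alphabetically by surname: Saleh before Tran.
Order: Espinoza, Kowalski, Lindqvist, Marchetti, Saleh, Tran.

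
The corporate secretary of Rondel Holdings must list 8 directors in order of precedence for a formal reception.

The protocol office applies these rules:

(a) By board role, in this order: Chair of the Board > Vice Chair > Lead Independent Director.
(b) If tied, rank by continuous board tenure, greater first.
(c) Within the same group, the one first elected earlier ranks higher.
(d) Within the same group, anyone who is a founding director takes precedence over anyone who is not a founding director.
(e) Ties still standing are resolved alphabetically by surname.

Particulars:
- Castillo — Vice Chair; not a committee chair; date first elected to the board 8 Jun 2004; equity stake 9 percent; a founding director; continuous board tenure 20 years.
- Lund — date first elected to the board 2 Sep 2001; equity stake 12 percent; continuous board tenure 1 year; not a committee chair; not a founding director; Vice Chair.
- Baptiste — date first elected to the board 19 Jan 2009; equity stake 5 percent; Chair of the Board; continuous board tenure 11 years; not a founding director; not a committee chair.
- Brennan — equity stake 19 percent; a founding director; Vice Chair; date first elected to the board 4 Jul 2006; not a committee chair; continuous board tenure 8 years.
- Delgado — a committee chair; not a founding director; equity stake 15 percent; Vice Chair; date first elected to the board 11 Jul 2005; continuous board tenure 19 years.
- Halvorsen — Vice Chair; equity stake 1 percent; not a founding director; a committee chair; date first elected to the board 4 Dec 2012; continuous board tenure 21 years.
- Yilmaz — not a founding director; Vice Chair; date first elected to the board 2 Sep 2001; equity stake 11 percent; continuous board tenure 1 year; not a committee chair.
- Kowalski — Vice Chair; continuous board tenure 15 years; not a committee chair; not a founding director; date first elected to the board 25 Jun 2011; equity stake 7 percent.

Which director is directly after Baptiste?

Halvorsen

By board role: Baptiste (Chair of the Board); then Halvorsen, Castillo, Delgado, Kowalski, Brennan, Lund and Yilmaz (Vice Chair).
Among Halvorsen, Castillo, Delgado, Kowalski, Brennan, Lund and Yilmaz, by continuous board tenure (higher first): Halvorsen (21 years) before Castillo (20 years) before Delgado (19 years) before Kowalski (15 years) before Brennan (8 years) before Lund and Yilmaz (1 year).
Lund and Yilmaz both have date first elected to the board 2 Sep 2001, so the next rule applies.
Lund and Yilmaz are each not a founding director, so the next rule applies.
Among Lund and Yilmaz, alphabetically by surname: Lund before Yilmaz.
Order: Baptiste, Halvorsen, Castillo, Delgado, Kowalski, Brennan, Lund, Yilmaz.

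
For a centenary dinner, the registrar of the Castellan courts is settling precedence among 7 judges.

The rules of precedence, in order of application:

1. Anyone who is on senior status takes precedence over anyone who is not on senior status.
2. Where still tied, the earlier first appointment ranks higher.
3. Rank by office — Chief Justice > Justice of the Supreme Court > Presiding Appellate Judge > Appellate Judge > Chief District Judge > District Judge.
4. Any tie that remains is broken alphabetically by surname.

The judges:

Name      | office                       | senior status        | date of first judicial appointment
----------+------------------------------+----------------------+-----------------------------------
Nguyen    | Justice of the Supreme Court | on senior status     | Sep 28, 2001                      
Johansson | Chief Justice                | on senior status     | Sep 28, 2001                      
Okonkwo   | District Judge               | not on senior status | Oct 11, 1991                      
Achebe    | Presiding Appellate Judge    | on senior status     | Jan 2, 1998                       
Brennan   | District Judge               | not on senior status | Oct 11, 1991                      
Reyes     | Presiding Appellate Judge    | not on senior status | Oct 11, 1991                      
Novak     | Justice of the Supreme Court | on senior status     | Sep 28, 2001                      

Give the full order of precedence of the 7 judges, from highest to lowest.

By the first rule: Achebe, Johansson, Nguyen and Novak (each on senior status); then Reyes, Brennan and Okonkwo (each not on senior status).
Among Achebe, Johansson, Nguyen and Novak, by date of first judicial appointment (earlier first): Achebe (Jan 2, 1998) before Johansson, Nguyen and Novak (Sep 28, 2001).
Among Johansson, Nguyen and Novak, by office: Johansson (Chief Justice) before Nguyen and Novak (Justice of the Supreme Court).
Among Nguyen and Novak, alphabetically by surname: Nguyen before Novak.
Reyes, Brennan and Okonkwo all have date of first judicial appointment Oct 11, 1991, so the next rule applies.
Among Reyes, Brennan and Okonkwo, by office: Reyes (Presiding Appellate Judge) before Brennan and Okonkwo (District Judge).
Among Brennan and Okonkwo, alphabetically by surname: Brennan before Okonkwo.
Full order: Achebe, Johansson, Nguyen, Novak, Reyes, Brennan, Okonkwo.

Achebe, Johansson, Nguyen, Novak, Reyes, Brennan, Okonkwo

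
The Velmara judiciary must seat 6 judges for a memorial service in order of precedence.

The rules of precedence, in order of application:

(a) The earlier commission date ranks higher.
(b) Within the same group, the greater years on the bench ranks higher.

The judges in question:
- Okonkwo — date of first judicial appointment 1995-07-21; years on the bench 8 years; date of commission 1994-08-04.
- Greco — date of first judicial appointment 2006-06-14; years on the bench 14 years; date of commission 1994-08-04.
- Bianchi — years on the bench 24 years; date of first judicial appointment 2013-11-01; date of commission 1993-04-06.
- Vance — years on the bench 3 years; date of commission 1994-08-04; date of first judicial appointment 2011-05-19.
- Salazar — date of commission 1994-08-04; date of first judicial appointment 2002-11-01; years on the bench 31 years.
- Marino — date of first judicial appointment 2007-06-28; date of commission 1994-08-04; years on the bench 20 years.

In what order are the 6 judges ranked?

Bianchi, Salazar, Marino, Greco, Okonkwo, Vance

By date of commission (earlier first): Bianchi (1993-04-06); then Salazar, Marino, Greco, Okonkwo and Vance (each 1994-08-04).
Among Salazar, Marino, Greco, Okonkwo and Vance, by years on the bench (higher first): Salazar (31 years) before Marino (20 years) before Greco (14 years) before Okonkwo (8 years) before Vance (3 years).
Full order: Bianchi, Salazar, Marino, Greco, Okonkwo, Vance.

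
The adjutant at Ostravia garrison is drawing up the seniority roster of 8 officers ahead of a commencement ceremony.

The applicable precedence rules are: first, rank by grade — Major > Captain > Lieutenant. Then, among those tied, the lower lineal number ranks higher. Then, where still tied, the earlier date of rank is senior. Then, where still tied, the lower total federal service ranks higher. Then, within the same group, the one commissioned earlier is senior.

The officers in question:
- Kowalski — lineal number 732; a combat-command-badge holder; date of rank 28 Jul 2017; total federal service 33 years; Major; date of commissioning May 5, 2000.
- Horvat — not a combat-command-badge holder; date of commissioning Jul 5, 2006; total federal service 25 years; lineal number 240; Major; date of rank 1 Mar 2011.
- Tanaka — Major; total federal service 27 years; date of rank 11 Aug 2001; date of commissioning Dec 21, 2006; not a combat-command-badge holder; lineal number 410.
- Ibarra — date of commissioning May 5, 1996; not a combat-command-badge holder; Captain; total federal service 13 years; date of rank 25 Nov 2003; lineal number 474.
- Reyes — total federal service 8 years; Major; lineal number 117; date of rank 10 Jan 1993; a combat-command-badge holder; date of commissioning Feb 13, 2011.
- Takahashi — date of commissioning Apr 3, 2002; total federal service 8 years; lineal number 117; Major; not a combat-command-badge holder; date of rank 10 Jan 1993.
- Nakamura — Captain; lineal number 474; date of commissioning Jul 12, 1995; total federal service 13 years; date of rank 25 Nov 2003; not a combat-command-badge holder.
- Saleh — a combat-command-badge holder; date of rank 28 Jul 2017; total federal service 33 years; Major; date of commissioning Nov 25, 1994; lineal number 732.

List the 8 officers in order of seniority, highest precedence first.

By grade: Takahashi, Reyes, Horvat, Tanaka, Saleh and Kowalski (Major); then Nakamura and Ibarra (Captain).
Among Takahashi, Reyes, Horvat, Tanaka, Saleh and Kowalski, by lineal number (lower first): Takahashi and Reyes (117) before Horvat (240) before Tanaka (410) before Saleh and Kowalski (732).
Takahashi and Reyes both have date of rank 10 Jan 1993, so the next rule applies.
Takahashi and Reyes both have total federal service 8 years, so the next rule applies.
Among Takahashi and Reyes, by date of commissioning (earlier first): Takahashi (Apr 3, 2002) before Reyes (Feb 13, 2011).
Saleh and Kowalski both have date of rank 28 Jul 2017, so the next rule applies.
Saleh and Kowalski both have total federal service 33 years, so the next rule applies.
Among Saleh and Kowalski, by date of commissioning (earlier first): Saleh (Nov 25, 1994) before Kowalski (May 5, 2000).
Nakamura and Ibarra both have lineal number 474, so the next rule applies.
Nakamura and Ibarra both have date of rank 25 Nov 2003, so the next rule applies.
Nakamura and Ibarra both have total federal service 13 years, so the next rule applies.
Among Nakamura and Ibarra, by date of commissioning (earlier first): Nakamura (Jul 12, 1995) before Ibarra (May 5, 1996).
Full order: Takahashi, Reyes, Horvat, Tanaka, Saleh, Kowalski, Nakamura, Ibarra.

Takahashi, Reyes, Horvat, Tanaka, Saleh, Kowalski, Nakamura, Ibarra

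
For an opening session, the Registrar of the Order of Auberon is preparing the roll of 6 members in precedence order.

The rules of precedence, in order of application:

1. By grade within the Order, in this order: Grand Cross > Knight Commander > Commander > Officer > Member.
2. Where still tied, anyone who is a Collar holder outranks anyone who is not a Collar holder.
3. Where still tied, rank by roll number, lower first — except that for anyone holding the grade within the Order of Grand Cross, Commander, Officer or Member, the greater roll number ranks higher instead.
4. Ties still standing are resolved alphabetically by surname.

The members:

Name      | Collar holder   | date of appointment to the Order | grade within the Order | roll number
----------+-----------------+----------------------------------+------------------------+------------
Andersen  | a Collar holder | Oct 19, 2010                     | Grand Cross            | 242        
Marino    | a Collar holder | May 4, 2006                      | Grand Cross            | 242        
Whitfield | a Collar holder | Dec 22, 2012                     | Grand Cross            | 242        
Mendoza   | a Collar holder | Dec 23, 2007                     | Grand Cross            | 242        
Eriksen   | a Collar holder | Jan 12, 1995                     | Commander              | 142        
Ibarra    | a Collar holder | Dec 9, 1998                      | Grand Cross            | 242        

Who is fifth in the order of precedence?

Whitfield

By grade within the Order: Andersen, Ibarra, Marino, Mendoza and Whitfield (Grand Cross); then Eriksen (Commander).
Andersen, Ibarra, Marino, Mendoza and Whitfield are each a Collar holder, so the next rule applies.
Andersen, Ibarra, Marino, Mendoza and Whitfield all have roll number 242, so the next rule applies.
Among Andersen, Ibarra, Marino, Mendoza and Whitfield, alphabetically by surname: Andersen before Ibarra before Marino before Mendoza before Whitfield.
Order: Andersen, Ibarra, Marino, Mendoza, Whitfield, Eriksen.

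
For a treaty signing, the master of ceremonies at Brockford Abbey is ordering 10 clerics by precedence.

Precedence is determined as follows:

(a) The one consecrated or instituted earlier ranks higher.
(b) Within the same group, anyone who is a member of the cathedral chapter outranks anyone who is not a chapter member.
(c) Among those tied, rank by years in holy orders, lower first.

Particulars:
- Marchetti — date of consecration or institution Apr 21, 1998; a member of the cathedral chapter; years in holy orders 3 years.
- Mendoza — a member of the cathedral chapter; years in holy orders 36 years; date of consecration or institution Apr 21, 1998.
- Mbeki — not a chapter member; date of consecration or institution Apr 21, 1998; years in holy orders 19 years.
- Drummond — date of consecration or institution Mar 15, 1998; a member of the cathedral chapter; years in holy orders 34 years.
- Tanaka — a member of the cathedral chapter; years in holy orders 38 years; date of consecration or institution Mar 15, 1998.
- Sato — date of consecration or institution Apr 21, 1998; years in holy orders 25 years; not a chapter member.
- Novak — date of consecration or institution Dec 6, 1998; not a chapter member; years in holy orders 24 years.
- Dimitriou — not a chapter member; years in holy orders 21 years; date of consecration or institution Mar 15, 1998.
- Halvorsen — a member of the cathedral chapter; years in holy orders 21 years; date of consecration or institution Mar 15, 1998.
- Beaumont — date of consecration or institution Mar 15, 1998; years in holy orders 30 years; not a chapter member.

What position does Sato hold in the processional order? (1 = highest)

By date of consecration or institution (earlier first): Halvorsen, Drummond, Tanaka, Dimitriou and Beaumont (each Mar 15, 1998); then Marchetti, Mendoza, Mbeki and Sato (each Apr 21, 1998); then Novak (Dec 6, 1998).
Among Halvorsen, Drummond, Tanaka, Dimitriou and Beaumont, a member of the cathedral chapter before not a chapter member: Halvorsen, Drummond and Tanaka (a member of the cathedral chapter) before Dimitriou and Beaumont (not a chapter member).
Among Halvorsen, Drummond and Tanaka, by years in holy orders (lower first): Halvorsen (21 years) before Drummond (34 years) before Tanaka (38 years).
Among Dimitriou and Beaumont, by years in holy orders (lower first): Dimitriou (21 years) before Beaumont (30 years).
Among Marchetti, Mendoza, Mbeki and Sato, a member of the cathedral chapter before not a chapter member: Marchetti and Mendoza (a member of the cathedral chapter) before Mbeki and Sato (not a chapter member).
Among Marchetti and Mendoza, by years in holy orders (lower first): Marchetti (3 years) before Mendoza (36 years).
Among Mbeki and Sato, by years in holy orders (lower first): Mbeki (19 years) before Sato (25 years).
Order: Halvorsen, Drummond, Tanaka, Dimitriou, Beaumont, Marchetti, Mendoza, Mbeki, Sato, Novak. So position 9.

9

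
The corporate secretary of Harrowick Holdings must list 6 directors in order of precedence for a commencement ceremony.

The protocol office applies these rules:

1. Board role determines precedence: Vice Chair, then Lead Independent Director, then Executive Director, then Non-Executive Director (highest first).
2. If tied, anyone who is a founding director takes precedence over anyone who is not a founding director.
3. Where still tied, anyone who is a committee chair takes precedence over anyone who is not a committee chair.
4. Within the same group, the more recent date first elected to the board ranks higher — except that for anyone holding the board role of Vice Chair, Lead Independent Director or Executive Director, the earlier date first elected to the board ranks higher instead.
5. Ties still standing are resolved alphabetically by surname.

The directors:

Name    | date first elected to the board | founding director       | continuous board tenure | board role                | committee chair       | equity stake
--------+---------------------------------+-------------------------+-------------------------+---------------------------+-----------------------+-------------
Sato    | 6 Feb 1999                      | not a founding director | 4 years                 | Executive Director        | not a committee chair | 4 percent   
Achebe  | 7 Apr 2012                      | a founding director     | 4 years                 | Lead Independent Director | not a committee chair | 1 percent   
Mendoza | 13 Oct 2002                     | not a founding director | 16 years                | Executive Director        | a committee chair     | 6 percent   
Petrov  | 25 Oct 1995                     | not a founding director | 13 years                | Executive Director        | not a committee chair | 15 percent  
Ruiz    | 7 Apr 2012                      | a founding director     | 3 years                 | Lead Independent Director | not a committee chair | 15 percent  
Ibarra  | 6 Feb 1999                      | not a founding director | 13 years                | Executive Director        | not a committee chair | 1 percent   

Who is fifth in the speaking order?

Ibarra

By board role: Achebe and Ruiz (Lead Independent Director); then Mendoza, Petrov, Ibarra and Sato (Executive Director).
Achebe and Ruiz are each a founding director, so the next rule applies.
Achebe and Ruiz are each not a committee chair, so the next rule applies.
Achebe and Ruiz both have date first elected to the board 7 Apr 2012, so the next rule applies.
Among Achebe and Ruiz, alphabetically by surname: Achebe before Ruiz.
Mendoza, Petrov, Ibarra and Sato are each not a founding director, so the next rule applies.
Among Mendoza, Petrov, Ibarra and Sato, a committee chair before not a committee chair: Mendoza (a committee chair) before Petrov, Ibarra and Sato (not a committee chair).
Among Petrov, Ibarra and Sato, by date first elected to the board (earlier first) (reversed rule for this group): Petrov (25 Oct 1995) before Ibarra and Sato (6 Feb 1999).
Among Ibarra and Sato, alphabetically by surname: Ibarra before Sato.
Order: Achebe, Ruiz, Mendoza, Petrov, Ibarra, Sato.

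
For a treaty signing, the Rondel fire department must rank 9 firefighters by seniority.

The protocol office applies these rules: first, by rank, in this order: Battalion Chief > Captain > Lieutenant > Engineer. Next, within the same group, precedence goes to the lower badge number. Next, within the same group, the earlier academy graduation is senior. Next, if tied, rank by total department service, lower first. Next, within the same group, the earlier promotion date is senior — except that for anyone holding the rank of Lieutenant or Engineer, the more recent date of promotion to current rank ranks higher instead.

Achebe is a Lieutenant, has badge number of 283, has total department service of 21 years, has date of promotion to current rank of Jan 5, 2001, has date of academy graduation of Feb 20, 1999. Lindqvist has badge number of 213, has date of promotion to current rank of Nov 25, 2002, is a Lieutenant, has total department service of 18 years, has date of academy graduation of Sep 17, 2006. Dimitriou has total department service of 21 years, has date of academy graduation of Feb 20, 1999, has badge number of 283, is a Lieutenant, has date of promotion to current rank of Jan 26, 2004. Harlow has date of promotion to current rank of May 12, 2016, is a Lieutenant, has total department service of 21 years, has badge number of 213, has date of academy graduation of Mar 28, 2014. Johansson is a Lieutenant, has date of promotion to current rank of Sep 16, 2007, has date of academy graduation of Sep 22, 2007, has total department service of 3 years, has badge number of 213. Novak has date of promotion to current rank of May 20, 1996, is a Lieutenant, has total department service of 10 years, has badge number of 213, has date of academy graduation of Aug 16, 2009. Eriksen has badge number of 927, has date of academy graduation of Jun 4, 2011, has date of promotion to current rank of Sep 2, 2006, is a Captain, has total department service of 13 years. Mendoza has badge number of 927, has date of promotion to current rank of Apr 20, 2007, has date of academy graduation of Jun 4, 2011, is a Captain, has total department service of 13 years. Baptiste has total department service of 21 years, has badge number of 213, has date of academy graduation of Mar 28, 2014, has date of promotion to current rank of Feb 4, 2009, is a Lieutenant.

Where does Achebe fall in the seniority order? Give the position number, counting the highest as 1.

9

By rank: Eriksen and Mendoza (Captain); then Lindqvist, Johansson, Novak, Harlow, Baptiste, Dimitriou and Achebe (Lieutenant).
Eriksen and Mendoza both have badge number 927, so the next rule applies.
Eriksen and Mendoza both have date of academy graduation Jun 4, 2011, so the next rule applies.
Eriksen and Mendoza both have total department service 13 years, so the next rule applies.
Among Eriksen and Mendoza, by date of promotion to current rank (earlier first): Eriksen (Sep 2, 2006) before Mendoza (Apr 20, 2007).
Among Lindqvist, Johansson, Novak, Harlow, Baptiste, Dimitriou and Achebe, by badge number (lower first): Lindqvist, Johansson, Novak, Harlow and Baptiste (213) before Dimitriou and Achebe (283).
Among Lindqvist, Johansson, Novak, Harlow and Baptiste, by date of academy graduation (earlier first): Lindqvist (Sep 17, 2006) before Johansson (Sep 22, 2007) before Novak (Aug 16, 2009) before Harlow and Baptiste (Mar 28, 2014).
Harlow and Baptiste both have total department service 21 years, so the next rule applies.
Among Harlow and Baptiste, by date of promotion to current rank (later first) (reversed rule for this group): Harlow (May 12, 2016) before Baptiste (Feb 4, 2009).
Dimitriou and Achebe both have date of academy graduation Feb 20, 1999, so the next rule applies.
Dimitriou and Achebe both have total department service 21 years, so the next rule applies.
Among Dimitriou and Achebe, by date of promotion to current rank (later first) (reversed rule for this group): Dimitriou (Jan 26, 2004) before Achebe (Jan 5, 2001).
Order: Eriksen, Mendoza, Lindqvist, Johansson, Novak, Harlow, Baptiste, Dimitriou, Achebe. So position 9.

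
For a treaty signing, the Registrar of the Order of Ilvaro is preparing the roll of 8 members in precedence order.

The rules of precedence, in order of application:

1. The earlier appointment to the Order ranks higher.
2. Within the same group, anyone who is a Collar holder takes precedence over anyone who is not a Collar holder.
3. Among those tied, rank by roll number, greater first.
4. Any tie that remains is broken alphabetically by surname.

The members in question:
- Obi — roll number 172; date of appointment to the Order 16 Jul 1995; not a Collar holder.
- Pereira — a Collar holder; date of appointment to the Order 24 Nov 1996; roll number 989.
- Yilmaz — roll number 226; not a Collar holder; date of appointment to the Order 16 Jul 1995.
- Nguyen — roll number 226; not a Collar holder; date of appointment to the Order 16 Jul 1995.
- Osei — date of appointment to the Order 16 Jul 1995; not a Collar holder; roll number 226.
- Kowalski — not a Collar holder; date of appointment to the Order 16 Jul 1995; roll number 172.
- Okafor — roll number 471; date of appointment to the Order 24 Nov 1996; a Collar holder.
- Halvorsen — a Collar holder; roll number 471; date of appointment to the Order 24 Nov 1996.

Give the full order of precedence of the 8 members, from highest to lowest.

Nguyen, Osei, Yilmaz, Kowalski, Obi, Pereira, Halvorsen, Okafor

By date of appointment to the Order (earlier first): Nguyen, Osei, Yilmaz, Kowalski and Obi (each 16 Jul 1995); then Pereira, Halvorsen and Okafor (each 24 Nov 1996).
Nguyen, Osei, Yilmaz, Kowalski and Obi are each not a Collar holder, so the next rule applies.
Among Nguyen, Osei, Yilmaz, Kowalski and Obi, by roll number (higher first): Nguyen, Osei and Yilmaz (226) before Kowalski and Obi (172).
Among Nguyen, Osei and Yilmaz, alphabetically by surname: Nguyen before Osei before Yilmaz.
Among Kowalski and Obi, alphabetically by surname: Kowalski before Obi.
Pereira, Halvorsen and Okafor are each a Collar holder, so the next rule applies.
Among Pereira, Halvorsen and Okafor, by roll number (higher first): Pereira (989) before Halvorsen and Okafor (471).
Among Halvorsen and Okafor, alphabetically by surname: Halvorsen before Okafor.
Full order: Nguyen, Osei, Yilmaz, Kowalski, Obi, Pereira, Halvorsen, Okafor.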